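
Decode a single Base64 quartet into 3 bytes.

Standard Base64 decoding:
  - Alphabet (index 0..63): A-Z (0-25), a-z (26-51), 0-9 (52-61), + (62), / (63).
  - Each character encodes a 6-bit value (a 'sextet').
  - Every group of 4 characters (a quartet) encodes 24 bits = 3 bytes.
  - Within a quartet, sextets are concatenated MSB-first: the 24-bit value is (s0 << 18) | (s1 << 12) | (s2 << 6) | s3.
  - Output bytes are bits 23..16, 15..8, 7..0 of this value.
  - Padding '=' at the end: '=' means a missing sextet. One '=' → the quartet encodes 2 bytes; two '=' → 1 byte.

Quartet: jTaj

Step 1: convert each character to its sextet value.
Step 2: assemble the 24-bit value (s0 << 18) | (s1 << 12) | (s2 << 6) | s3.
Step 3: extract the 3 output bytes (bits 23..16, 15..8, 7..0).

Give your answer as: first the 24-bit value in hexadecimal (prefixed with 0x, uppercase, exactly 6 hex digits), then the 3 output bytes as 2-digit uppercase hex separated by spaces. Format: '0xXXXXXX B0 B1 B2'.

Answer: 0x8D36A3 8D 36 A3

Derivation:
Sextets: j=35, T=19, a=26, j=35
24-bit: (35<<18) | (19<<12) | (26<<6) | 35
      = 0x8C0000 | 0x013000 | 0x000680 | 0x000023
      = 0x8D36A3
Bytes: (v>>16)&0xFF=8D, (v>>8)&0xFF=36, v&0xFF=A3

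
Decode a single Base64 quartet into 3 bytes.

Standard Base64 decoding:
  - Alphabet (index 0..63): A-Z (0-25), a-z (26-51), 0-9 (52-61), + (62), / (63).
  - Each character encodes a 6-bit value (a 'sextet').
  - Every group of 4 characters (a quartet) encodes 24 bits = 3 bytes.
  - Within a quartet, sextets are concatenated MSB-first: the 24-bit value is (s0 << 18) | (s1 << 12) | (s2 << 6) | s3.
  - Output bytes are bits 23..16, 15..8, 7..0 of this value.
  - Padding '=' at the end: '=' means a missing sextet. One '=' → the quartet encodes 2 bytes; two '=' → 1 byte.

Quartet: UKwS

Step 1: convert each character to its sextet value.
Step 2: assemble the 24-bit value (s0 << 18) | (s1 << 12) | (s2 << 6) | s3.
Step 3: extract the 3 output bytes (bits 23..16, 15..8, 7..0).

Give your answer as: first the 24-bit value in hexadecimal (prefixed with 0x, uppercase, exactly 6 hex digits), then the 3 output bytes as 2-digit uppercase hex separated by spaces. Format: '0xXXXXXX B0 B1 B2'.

Sextets: U=20, K=10, w=48, S=18
24-bit: (20<<18) | (10<<12) | (48<<6) | 18
      = 0x500000 | 0x00A000 | 0x000C00 | 0x000012
      = 0x50AC12
Bytes: (v>>16)&0xFF=50, (v>>8)&0xFF=AC, v&0xFF=12

Answer: 0x50AC12 50 AC 12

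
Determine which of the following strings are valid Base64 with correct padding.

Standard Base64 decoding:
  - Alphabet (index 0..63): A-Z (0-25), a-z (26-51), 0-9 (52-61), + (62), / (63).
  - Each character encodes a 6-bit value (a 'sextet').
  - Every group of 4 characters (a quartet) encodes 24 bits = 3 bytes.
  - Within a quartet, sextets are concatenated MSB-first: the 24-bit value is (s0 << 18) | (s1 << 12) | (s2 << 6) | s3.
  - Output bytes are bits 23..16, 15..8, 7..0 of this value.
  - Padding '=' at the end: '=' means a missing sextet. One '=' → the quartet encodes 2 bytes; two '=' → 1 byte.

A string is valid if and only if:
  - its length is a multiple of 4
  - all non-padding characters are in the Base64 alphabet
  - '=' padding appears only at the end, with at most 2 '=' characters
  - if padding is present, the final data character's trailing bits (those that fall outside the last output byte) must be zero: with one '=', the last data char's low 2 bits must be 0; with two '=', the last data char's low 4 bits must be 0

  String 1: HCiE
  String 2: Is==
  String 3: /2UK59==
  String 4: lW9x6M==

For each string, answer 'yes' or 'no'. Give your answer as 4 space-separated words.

String 1: 'HCiE' → valid
String 2: 'Is==' → invalid (bad trailing bits)
String 3: '/2UK59==' → invalid (bad trailing bits)
String 4: 'lW9x6M==' → invalid (bad trailing bits)

Answer: yes no no no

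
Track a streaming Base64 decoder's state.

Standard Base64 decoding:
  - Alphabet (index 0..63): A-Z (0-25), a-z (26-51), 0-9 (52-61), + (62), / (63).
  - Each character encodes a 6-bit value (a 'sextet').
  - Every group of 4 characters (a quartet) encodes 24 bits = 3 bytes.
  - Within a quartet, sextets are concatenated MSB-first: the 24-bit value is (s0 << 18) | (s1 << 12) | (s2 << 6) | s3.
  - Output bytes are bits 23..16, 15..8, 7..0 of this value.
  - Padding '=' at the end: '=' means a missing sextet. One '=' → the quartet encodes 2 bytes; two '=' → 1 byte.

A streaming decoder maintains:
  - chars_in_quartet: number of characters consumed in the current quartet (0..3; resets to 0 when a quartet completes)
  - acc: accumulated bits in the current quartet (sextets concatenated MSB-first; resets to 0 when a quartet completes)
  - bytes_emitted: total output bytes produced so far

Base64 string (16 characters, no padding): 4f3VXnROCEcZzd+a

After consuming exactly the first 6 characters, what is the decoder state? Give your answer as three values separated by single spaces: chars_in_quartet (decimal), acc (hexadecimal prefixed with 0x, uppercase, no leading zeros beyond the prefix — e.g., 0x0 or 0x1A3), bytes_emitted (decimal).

After char 0 ('4'=56): chars_in_quartet=1 acc=0x38 bytes_emitted=0
After char 1 ('f'=31): chars_in_quartet=2 acc=0xE1F bytes_emitted=0
After char 2 ('3'=55): chars_in_quartet=3 acc=0x387F7 bytes_emitted=0
After char 3 ('V'=21): chars_in_quartet=4 acc=0xE1FDD5 -> emit E1 FD D5, reset; bytes_emitted=3
After char 4 ('X'=23): chars_in_quartet=1 acc=0x17 bytes_emitted=3
After char 5 ('n'=39): chars_in_quartet=2 acc=0x5E7 bytes_emitted=3

Answer: 2 0x5E7 3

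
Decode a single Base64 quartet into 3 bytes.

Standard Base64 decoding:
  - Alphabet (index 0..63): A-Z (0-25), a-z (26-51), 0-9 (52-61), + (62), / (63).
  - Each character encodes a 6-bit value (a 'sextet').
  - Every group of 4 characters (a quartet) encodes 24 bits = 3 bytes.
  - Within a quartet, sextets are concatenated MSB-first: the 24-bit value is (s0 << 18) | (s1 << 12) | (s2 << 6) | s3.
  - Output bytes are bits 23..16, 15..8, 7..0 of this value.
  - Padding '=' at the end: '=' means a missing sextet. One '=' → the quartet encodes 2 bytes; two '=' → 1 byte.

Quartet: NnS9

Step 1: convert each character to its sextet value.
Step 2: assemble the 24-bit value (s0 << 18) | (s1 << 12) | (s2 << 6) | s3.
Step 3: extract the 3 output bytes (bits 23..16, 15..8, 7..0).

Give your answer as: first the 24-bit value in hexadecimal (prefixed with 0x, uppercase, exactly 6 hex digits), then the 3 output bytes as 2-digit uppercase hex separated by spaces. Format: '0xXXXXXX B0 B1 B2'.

Answer: 0x3674BD 36 74 BD

Derivation:
Sextets: N=13, n=39, S=18, 9=61
24-bit: (13<<18) | (39<<12) | (18<<6) | 61
      = 0x340000 | 0x027000 | 0x000480 | 0x00003D
      = 0x3674BD
Bytes: (v>>16)&0xFF=36, (v>>8)&0xFF=74, v&0xFF=BD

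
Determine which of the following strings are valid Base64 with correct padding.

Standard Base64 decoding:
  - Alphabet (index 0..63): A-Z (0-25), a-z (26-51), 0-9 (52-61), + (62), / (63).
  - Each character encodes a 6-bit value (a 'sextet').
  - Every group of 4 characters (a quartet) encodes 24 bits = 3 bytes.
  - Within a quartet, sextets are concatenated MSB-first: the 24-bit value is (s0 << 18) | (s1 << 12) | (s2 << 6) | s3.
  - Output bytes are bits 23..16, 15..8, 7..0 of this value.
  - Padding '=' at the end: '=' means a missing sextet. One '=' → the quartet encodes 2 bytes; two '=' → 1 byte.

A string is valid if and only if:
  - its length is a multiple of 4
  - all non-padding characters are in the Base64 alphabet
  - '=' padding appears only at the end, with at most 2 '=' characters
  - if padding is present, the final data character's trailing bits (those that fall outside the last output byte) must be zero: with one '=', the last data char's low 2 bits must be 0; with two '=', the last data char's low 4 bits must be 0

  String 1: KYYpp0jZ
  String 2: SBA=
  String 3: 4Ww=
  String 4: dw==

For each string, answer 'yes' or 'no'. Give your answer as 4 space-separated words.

Answer: yes yes yes yes

Derivation:
String 1: 'KYYpp0jZ' → valid
String 2: 'SBA=' → valid
String 3: '4Ww=' → valid
String 4: 'dw==' → valid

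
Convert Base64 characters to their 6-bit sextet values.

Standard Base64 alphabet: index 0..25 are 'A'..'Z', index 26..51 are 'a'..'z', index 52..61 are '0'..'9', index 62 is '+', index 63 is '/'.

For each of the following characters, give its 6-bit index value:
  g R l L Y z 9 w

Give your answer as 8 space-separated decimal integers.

'g': a..z range, 26 + ord('g') − ord('a') = 32
'R': A..Z range, ord('R') − ord('A') = 17
'l': a..z range, 26 + ord('l') − ord('a') = 37
'L': A..Z range, ord('L') − ord('A') = 11
'Y': A..Z range, ord('Y') − ord('A') = 24
'z': a..z range, 26 + ord('z') − ord('a') = 51
'9': 0..9 range, 52 + ord('9') − ord('0') = 61
'w': a..z range, 26 + ord('w') − ord('a') = 48

Answer: 32 17 37 11 24 51 61 48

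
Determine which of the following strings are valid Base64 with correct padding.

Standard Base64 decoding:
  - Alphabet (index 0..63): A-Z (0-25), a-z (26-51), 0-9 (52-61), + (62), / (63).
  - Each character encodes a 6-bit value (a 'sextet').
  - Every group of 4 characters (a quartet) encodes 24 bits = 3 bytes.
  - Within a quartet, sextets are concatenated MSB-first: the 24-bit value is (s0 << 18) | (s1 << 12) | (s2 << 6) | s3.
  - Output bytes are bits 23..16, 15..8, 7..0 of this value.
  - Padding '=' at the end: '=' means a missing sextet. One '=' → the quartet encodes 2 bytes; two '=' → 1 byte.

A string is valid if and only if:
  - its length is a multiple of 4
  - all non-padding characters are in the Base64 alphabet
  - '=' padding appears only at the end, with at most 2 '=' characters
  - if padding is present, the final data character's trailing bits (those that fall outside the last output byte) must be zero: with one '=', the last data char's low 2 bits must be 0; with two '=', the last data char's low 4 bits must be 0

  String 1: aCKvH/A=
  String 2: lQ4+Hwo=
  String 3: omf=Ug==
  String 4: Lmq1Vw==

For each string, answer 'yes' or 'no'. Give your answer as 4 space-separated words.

String 1: 'aCKvH/A=' → valid
String 2: 'lQ4+Hwo=' → valid
String 3: 'omf=Ug==' → invalid (bad char(s): ['=']; '=' in middle)
String 4: 'Lmq1Vw==' → valid

Answer: yes yes no yes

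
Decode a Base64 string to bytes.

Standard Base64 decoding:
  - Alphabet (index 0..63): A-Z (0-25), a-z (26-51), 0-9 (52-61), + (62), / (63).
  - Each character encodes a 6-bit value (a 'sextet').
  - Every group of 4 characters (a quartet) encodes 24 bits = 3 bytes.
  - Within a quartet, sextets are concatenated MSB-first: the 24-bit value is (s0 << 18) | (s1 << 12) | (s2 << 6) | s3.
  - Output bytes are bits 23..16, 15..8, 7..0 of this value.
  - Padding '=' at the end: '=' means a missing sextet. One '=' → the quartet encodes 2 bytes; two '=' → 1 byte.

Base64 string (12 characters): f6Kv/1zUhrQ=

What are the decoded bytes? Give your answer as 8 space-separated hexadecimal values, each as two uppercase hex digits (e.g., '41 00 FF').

Answer: 7F A2 AF FF 5C D4 86 B4

Derivation:
After char 0 ('f'=31): chars_in_quartet=1 acc=0x1F bytes_emitted=0
After char 1 ('6'=58): chars_in_quartet=2 acc=0x7FA bytes_emitted=0
After char 2 ('K'=10): chars_in_quartet=3 acc=0x1FE8A bytes_emitted=0
After char 3 ('v'=47): chars_in_quartet=4 acc=0x7FA2AF -> emit 7F A2 AF, reset; bytes_emitted=3
After char 4 ('/'=63): chars_in_quartet=1 acc=0x3F bytes_emitted=3
After char 5 ('1'=53): chars_in_quartet=2 acc=0xFF5 bytes_emitted=3
After char 6 ('z'=51): chars_in_quartet=3 acc=0x3FD73 bytes_emitted=3
After char 7 ('U'=20): chars_in_quartet=4 acc=0xFF5CD4 -> emit FF 5C D4, reset; bytes_emitted=6
After char 8 ('h'=33): chars_in_quartet=1 acc=0x21 bytes_emitted=6
After char 9 ('r'=43): chars_in_quartet=2 acc=0x86B bytes_emitted=6
After char 10 ('Q'=16): chars_in_quartet=3 acc=0x21AD0 bytes_emitted=6
Padding '=': partial quartet acc=0x21AD0 -> emit 86 B4; bytes_emitted=8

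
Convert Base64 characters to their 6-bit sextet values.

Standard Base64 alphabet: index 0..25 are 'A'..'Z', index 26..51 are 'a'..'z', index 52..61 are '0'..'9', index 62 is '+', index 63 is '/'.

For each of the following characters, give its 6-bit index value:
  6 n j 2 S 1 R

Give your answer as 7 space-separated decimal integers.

'6': 0..9 range, 52 + ord('6') − ord('0') = 58
'n': a..z range, 26 + ord('n') − ord('a') = 39
'j': a..z range, 26 + ord('j') − ord('a') = 35
'2': 0..9 range, 52 + ord('2') − ord('0') = 54
'S': A..Z range, ord('S') − ord('A') = 18
'1': 0..9 range, 52 + ord('1') − ord('0') = 53
'R': A..Z range, ord('R') − ord('A') = 17

Answer: 58 39 35 54 18 53 17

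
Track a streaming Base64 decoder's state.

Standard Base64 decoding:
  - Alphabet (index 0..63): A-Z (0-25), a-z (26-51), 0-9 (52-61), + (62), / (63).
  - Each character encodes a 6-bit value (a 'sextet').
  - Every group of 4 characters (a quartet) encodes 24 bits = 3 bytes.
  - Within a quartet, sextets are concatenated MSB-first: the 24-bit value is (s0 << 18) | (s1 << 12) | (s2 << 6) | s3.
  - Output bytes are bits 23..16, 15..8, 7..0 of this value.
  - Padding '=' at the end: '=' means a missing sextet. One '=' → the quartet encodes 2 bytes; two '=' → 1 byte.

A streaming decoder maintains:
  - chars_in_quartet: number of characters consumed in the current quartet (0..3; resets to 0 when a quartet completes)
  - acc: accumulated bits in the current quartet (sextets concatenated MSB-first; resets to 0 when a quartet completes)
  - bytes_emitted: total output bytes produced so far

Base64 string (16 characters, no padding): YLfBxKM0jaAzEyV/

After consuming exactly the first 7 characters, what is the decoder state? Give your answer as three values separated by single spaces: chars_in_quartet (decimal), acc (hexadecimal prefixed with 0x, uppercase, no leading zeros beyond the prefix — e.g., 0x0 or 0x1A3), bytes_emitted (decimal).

After char 0 ('Y'=24): chars_in_quartet=1 acc=0x18 bytes_emitted=0
After char 1 ('L'=11): chars_in_quartet=2 acc=0x60B bytes_emitted=0
After char 2 ('f'=31): chars_in_quartet=3 acc=0x182DF bytes_emitted=0
After char 3 ('B'=1): chars_in_quartet=4 acc=0x60B7C1 -> emit 60 B7 C1, reset; bytes_emitted=3
After char 4 ('x'=49): chars_in_quartet=1 acc=0x31 bytes_emitted=3
After char 5 ('K'=10): chars_in_quartet=2 acc=0xC4A bytes_emitted=3
After char 6 ('M'=12): chars_in_quartet=3 acc=0x3128C bytes_emitted=3

Answer: 3 0x3128C 3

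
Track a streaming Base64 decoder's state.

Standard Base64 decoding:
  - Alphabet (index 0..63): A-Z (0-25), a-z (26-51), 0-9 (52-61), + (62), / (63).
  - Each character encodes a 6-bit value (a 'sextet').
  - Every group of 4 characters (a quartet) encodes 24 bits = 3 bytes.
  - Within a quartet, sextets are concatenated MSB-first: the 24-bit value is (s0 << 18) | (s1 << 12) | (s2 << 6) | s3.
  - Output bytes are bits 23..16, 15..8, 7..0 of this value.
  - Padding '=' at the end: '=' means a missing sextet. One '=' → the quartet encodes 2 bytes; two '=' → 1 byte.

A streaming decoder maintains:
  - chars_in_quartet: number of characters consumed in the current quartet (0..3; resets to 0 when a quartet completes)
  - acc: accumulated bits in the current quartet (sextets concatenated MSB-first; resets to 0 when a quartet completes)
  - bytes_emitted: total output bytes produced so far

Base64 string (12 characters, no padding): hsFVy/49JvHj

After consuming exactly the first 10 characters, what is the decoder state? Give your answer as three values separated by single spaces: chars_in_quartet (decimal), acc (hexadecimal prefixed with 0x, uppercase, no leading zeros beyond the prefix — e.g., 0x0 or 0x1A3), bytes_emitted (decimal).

Answer: 2 0x26F 6

Derivation:
After char 0 ('h'=33): chars_in_quartet=1 acc=0x21 bytes_emitted=0
After char 1 ('s'=44): chars_in_quartet=2 acc=0x86C bytes_emitted=0
After char 2 ('F'=5): chars_in_quartet=3 acc=0x21B05 bytes_emitted=0
After char 3 ('V'=21): chars_in_quartet=4 acc=0x86C155 -> emit 86 C1 55, reset; bytes_emitted=3
After char 4 ('y'=50): chars_in_quartet=1 acc=0x32 bytes_emitted=3
After char 5 ('/'=63): chars_in_quartet=2 acc=0xCBF bytes_emitted=3
After char 6 ('4'=56): chars_in_quartet=3 acc=0x32FF8 bytes_emitted=3
After char 7 ('9'=61): chars_in_quartet=4 acc=0xCBFE3D -> emit CB FE 3D, reset; bytes_emitted=6
After char 8 ('J'=9): chars_in_quartet=1 acc=0x9 bytes_emitted=6
After char 9 ('v'=47): chars_in_quartet=2 acc=0x26F bytes_emitted=6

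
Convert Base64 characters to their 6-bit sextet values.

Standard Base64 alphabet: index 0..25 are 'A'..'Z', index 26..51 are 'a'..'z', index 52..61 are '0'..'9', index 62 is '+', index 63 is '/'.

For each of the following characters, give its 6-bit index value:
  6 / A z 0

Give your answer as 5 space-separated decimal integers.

'6': 0..9 range, 52 + ord('6') − ord('0') = 58
'/': index 63
'A': A..Z range, ord('A') − ord('A') = 0
'z': a..z range, 26 + ord('z') − ord('a') = 51
'0': 0..9 range, 52 + ord('0') − ord('0') = 52

Answer: 58 63 0 51 52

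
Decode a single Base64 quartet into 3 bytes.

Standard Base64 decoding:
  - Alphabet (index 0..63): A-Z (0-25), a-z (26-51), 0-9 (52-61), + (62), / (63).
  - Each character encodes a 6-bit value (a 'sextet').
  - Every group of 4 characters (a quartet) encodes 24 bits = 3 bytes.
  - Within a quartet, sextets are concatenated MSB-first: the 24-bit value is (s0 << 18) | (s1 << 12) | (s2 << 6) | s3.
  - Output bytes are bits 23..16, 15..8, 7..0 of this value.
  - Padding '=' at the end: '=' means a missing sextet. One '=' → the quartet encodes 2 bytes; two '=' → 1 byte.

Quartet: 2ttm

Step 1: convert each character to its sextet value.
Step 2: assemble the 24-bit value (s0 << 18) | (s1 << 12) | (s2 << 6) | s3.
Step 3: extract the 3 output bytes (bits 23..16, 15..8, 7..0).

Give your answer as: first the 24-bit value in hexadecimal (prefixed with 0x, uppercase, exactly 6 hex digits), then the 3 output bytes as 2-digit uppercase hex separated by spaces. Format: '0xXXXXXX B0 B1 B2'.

Sextets: 2=54, t=45, t=45, m=38
24-bit: (54<<18) | (45<<12) | (45<<6) | 38
      = 0xD80000 | 0x02D000 | 0x000B40 | 0x000026
      = 0xDADB66
Bytes: (v>>16)&0xFF=DA, (v>>8)&0xFF=DB, v&0xFF=66

Answer: 0xDADB66 DA DB 66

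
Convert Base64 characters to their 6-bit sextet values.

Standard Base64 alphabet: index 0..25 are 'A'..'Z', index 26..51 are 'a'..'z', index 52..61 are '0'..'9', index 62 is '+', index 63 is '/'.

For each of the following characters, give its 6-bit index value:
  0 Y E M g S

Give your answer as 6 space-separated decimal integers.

Answer: 52 24 4 12 32 18

Derivation:
'0': 0..9 range, 52 + ord('0') − ord('0') = 52
'Y': A..Z range, ord('Y') − ord('A') = 24
'E': A..Z range, ord('E') − ord('A') = 4
'M': A..Z range, ord('M') − ord('A') = 12
'g': a..z range, 26 + ord('g') − ord('a') = 32
'S': A..Z range, ord('S') − ord('A') = 18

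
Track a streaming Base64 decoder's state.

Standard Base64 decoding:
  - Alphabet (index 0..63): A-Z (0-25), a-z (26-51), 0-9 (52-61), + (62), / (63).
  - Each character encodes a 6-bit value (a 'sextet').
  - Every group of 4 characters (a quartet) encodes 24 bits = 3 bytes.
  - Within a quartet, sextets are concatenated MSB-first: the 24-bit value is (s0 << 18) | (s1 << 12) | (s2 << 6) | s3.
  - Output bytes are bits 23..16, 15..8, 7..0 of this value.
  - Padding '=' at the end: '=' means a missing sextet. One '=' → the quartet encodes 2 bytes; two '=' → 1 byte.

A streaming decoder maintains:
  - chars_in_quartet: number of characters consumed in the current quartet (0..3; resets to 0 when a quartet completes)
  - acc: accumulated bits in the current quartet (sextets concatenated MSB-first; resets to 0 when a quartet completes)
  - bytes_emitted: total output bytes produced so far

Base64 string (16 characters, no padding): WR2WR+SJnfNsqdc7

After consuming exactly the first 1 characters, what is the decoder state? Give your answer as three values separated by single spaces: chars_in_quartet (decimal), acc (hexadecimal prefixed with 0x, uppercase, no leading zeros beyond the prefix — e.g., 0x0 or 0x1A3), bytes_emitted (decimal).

After char 0 ('W'=22): chars_in_quartet=1 acc=0x16 bytes_emitted=0

Answer: 1 0x16 0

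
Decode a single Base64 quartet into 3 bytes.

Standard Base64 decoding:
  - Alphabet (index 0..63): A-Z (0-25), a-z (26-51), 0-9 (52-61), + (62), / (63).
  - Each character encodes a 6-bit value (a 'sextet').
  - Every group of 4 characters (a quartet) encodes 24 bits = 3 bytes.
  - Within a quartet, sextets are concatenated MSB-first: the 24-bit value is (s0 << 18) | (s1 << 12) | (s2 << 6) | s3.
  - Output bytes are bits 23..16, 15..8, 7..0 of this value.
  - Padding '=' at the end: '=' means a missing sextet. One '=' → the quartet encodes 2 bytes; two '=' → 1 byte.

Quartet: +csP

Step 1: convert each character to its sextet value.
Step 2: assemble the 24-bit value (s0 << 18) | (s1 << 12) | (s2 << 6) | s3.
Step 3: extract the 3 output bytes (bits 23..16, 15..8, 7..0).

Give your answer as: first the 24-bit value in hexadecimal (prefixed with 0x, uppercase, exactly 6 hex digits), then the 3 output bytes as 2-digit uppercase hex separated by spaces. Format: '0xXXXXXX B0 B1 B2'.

Sextets: +=62, c=28, s=44, P=15
24-bit: (62<<18) | (28<<12) | (44<<6) | 15
      = 0xF80000 | 0x01C000 | 0x000B00 | 0x00000F
      = 0xF9CB0F
Bytes: (v>>16)&0xFF=F9, (v>>8)&0xFF=CB, v&0xFF=0F

Answer: 0xF9CB0F F9 CB 0F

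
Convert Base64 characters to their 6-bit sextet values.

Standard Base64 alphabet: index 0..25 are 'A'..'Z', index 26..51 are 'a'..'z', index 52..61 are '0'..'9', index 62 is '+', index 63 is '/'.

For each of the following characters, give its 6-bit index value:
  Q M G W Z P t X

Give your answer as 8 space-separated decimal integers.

'Q': A..Z range, ord('Q') − ord('A') = 16
'M': A..Z range, ord('M') − ord('A') = 12
'G': A..Z range, ord('G') − ord('A') = 6
'W': A..Z range, ord('W') − ord('A') = 22
'Z': A..Z range, ord('Z') − ord('A') = 25
'P': A..Z range, ord('P') − ord('A') = 15
't': a..z range, 26 + ord('t') − ord('a') = 45
'X': A..Z range, ord('X') − ord('A') = 23

Answer: 16 12 6 22 25 15 45 23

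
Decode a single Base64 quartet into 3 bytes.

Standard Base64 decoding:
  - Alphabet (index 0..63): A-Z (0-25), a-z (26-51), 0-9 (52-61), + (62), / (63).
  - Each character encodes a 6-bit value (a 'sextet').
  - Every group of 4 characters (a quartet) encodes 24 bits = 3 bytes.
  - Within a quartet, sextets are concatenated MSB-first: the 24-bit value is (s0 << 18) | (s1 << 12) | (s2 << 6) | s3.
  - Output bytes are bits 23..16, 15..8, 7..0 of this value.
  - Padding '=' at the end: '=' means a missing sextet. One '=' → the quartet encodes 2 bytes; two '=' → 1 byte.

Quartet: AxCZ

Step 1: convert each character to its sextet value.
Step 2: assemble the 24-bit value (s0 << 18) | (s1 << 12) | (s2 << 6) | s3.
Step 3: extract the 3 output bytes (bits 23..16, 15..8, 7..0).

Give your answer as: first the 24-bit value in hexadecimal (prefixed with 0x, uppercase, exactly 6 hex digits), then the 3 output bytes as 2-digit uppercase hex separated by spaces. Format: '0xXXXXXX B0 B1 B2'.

Sextets: A=0, x=49, C=2, Z=25
24-bit: (0<<18) | (49<<12) | (2<<6) | 25
      = 0x000000 | 0x031000 | 0x000080 | 0x000019
      = 0x031099
Bytes: (v>>16)&0xFF=03, (v>>8)&0xFF=10, v&0xFF=99

Answer: 0x031099 03 10 99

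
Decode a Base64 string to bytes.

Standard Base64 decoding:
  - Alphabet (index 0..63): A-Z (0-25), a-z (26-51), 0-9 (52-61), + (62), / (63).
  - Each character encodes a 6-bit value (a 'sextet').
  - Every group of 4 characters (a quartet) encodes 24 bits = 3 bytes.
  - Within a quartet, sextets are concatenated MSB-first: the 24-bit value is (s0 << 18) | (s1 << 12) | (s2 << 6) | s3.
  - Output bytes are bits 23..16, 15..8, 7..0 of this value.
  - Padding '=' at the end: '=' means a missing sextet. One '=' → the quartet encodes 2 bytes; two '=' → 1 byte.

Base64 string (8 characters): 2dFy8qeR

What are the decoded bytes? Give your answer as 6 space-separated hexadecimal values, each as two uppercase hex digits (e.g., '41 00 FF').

Answer: D9 D1 72 F2 A7 91

Derivation:
After char 0 ('2'=54): chars_in_quartet=1 acc=0x36 bytes_emitted=0
After char 1 ('d'=29): chars_in_quartet=2 acc=0xD9D bytes_emitted=0
After char 2 ('F'=5): chars_in_quartet=3 acc=0x36745 bytes_emitted=0
After char 3 ('y'=50): chars_in_quartet=4 acc=0xD9D172 -> emit D9 D1 72, reset; bytes_emitted=3
After char 4 ('8'=60): chars_in_quartet=1 acc=0x3C bytes_emitted=3
After char 5 ('q'=42): chars_in_quartet=2 acc=0xF2A bytes_emitted=3
After char 6 ('e'=30): chars_in_quartet=3 acc=0x3CA9E bytes_emitted=3
After char 7 ('R'=17): chars_in_quartet=4 acc=0xF2A791 -> emit F2 A7 91, reset; bytes_emitted=6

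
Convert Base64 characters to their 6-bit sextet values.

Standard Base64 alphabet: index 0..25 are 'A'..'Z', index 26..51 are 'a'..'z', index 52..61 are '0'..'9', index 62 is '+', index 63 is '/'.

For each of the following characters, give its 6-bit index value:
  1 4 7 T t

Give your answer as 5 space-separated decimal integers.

'1': 0..9 range, 52 + ord('1') − ord('0') = 53
'4': 0..9 range, 52 + ord('4') − ord('0') = 56
'7': 0..9 range, 52 + ord('7') − ord('0') = 59
'T': A..Z range, ord('T') − ord('A') = 19
't': a..z range, 26 + ord('t') − ord('a') = 45

Answer: 53 56 59 19 45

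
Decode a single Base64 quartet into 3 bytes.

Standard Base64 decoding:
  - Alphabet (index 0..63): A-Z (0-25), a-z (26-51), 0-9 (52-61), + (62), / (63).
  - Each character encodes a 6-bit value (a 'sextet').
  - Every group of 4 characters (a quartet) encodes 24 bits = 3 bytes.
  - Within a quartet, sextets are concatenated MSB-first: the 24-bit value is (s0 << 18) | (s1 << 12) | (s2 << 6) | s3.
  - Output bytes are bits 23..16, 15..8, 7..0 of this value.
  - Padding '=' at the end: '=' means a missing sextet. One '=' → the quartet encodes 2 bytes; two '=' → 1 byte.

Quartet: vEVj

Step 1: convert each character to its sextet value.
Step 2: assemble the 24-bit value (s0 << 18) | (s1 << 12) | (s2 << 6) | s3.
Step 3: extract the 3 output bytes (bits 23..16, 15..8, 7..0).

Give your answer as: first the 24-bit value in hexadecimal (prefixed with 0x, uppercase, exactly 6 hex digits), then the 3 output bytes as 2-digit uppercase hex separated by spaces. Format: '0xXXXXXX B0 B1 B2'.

Answer: 0xBC4563 BC 45 63

Derivation:
Sextets: v=47, E=4, V=21, j=35
24-bit: (47<<18) | (4<<12) | (21<<6) | 35
      = 0xBC0000 | 0x004000 | 0x000540 | 0x000023
      = 0xBC4563
Bytes: (v>>16)&0xFF=BC, (v>>8)&0xFF=45, v&0xFF=63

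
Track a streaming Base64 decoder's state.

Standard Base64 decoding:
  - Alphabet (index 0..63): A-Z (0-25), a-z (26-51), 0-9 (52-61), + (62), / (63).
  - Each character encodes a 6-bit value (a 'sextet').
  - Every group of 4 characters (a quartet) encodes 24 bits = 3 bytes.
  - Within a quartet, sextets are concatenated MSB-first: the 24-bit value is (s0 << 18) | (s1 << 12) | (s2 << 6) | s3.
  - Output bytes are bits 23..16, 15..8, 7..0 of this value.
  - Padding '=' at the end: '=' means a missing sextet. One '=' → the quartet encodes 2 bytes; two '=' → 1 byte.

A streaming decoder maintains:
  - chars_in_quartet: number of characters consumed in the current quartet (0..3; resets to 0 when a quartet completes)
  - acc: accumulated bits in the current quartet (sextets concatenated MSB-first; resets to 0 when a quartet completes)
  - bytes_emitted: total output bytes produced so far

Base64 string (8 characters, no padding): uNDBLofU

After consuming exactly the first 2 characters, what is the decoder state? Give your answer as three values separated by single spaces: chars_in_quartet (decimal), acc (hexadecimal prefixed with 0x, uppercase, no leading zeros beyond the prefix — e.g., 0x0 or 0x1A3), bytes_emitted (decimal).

Answer: 2 0xB8D 0

Derivation:
After char 0 ('u'=46): chars_in_quartet=1 acc=0x2E bytes_emitted=0
After char 1 ('N'=13): chars_in_quartet=2 acc=0xB8D bytes_emitted=0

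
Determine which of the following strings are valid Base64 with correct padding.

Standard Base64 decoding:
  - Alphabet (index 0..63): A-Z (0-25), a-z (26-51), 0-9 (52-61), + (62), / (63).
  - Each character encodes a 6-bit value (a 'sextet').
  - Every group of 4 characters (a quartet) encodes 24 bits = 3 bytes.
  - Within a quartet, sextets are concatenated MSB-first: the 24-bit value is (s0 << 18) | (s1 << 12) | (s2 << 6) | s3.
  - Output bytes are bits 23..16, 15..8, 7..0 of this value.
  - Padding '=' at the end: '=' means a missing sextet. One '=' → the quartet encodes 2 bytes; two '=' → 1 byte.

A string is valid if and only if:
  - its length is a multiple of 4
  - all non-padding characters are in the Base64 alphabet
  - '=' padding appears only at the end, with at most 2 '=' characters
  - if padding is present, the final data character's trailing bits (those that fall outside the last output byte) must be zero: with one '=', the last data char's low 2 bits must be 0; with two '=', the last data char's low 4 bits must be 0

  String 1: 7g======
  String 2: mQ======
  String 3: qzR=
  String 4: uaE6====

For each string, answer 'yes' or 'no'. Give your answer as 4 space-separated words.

String 1: '7g======' → invalid (6 pad chars (max 2))
String 2: 'mQ======' → invalid (6 pad chars (max 2))
String 3: 'qzR=' → invalid (bad trailing bits)
String 4: 'uaE6====' → invalid (4 pad chars (max 2))

Answer: no no no no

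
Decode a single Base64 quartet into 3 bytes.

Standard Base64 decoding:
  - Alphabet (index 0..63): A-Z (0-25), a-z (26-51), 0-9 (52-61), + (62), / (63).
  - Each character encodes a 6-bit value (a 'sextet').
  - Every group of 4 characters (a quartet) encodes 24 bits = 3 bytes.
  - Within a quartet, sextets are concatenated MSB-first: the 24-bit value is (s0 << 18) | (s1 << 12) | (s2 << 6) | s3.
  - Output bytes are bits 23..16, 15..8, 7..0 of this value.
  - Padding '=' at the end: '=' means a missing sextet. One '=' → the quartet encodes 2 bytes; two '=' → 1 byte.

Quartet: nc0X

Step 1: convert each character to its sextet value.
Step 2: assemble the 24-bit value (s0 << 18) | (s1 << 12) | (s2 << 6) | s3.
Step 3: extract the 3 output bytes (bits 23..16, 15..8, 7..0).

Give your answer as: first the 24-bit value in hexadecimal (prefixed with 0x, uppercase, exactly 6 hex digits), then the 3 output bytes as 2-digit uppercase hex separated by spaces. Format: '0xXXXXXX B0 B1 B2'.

Sextets: n=39, c=28, 0=52, X=23
24-bit: (39<<18) | (28<<12) | (52<<6) | 23
      = 0x9C0000 | 0x01C000 | 0x000D00 | 0x000017
      = 0x9DCD17
Bytes: (v>>16)&0xFF=9D, (v>>8)&0xFF=CD, v&0xFF=17

Answer: 0x9DCD17 9D CD 17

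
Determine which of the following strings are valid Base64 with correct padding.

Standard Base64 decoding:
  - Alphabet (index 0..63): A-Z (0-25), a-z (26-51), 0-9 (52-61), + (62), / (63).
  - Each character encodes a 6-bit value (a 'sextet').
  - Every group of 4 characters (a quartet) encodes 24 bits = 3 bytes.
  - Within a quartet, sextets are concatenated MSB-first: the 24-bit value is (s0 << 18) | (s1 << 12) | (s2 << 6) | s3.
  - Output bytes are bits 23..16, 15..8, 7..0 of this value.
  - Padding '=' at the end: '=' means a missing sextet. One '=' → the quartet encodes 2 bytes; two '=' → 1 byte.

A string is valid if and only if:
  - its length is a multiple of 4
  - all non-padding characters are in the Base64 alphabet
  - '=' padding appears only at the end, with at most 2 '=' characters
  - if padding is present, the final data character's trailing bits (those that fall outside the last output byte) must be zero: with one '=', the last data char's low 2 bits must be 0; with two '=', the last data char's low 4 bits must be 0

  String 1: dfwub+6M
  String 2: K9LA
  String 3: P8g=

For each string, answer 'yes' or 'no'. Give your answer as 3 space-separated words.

Answer: yes yes yes

Derivation:
String 1: 'dfwub+6M' → valid
String 2: 'K9LA' → valid
String 3: 'P8g=' → valid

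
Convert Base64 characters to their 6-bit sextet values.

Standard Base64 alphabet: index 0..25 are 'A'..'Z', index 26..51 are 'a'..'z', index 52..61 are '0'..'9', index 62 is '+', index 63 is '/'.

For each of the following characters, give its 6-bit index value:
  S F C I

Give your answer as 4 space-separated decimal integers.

'S': A..Z range, ord('S') − ord('A') = 18
'F': A..Z range, ord('F') − ord('A') = 5
'C': A..Z range, ord('C') − ord('A') = 2
'I': A..Z range, ord('I') − ord('A') = 8

Answer: 18 5 2 8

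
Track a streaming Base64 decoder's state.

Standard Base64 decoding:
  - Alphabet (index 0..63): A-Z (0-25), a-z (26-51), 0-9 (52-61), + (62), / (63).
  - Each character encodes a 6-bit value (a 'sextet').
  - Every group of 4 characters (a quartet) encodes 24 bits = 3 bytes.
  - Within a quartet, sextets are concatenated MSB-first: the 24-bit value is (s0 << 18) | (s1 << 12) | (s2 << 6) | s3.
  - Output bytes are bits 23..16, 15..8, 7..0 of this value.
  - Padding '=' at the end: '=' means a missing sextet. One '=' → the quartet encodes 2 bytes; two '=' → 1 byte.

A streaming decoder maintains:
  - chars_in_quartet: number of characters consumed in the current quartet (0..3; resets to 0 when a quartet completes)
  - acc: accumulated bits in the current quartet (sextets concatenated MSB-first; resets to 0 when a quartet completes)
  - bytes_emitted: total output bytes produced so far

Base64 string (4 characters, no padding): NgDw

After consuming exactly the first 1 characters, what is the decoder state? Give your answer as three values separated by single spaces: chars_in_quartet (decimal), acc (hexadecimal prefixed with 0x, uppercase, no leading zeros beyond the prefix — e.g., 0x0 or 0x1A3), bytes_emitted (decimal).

Answer: 1 0xD 0

Derivation:
After char 0 ('N'=13): chars_in_quartet=1 acc=0xD bytes_emitted=0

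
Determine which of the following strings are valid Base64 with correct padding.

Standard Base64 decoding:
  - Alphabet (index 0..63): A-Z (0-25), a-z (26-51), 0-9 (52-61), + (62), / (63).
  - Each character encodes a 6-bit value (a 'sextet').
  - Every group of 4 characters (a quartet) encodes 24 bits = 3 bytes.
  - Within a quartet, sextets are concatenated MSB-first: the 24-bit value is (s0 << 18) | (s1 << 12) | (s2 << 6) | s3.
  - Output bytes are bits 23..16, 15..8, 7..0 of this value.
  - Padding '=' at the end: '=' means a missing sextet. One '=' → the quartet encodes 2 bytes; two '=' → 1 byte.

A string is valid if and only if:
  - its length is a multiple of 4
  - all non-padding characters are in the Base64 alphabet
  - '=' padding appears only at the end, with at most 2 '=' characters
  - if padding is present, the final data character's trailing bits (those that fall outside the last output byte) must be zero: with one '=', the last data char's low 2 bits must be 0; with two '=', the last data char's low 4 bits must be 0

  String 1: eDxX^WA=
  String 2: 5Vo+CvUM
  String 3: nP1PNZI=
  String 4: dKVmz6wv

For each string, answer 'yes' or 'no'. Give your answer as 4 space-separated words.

Answer: no yes yes yes

Derivation:
String 1: 'eDxX^WA=' → invalid (bad char(s): ['^'])
String 2: '5Vo+CvUM' → valid
String 3: 'nP1PNZI=' → valid
String 4: 'dKVmz6wv' → valid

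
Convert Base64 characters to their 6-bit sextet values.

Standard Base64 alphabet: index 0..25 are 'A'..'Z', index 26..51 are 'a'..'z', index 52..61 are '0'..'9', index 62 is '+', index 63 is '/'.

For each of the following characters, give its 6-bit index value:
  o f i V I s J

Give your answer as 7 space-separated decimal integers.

'o': a..z range, 26 + ord('o') − ord('a') = 40
'f': a..z range, 26 + ord('f') − ord('a') = 31
'i': a..z range, 26 + ord('i') − ord('a') = 34
'V': A..Z range, ord('V') − ord('A') = 21
'I': A..Z range, ord('I') − ord('A') = 8
's': a..z range, 26 + ord('s') − ord('a') = 44
'J': A..Z range, ord('J') − ord('A') = 9

Answer: 40 31 34 21 8 44 9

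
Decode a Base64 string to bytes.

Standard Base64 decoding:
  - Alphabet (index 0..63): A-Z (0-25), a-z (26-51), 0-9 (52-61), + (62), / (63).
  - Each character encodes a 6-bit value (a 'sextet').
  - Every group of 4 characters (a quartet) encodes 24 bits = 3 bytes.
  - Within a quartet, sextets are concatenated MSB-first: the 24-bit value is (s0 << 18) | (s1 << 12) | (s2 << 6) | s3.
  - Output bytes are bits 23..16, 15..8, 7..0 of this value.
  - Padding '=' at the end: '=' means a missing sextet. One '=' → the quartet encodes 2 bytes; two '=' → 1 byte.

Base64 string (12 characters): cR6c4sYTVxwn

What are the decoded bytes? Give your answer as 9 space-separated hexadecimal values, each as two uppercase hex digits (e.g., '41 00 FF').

Answer: 71 1E 9C E2 C6 13 57 1C 27

Derivation:
After char 0 ('c'=28): chars_in_quartet=1 acc=0x1C bytes_emitted=0
After char 1 ('R'=17): chars_in_quartet=2 acc=0x711 bytes_emitted=0
After char 2 ('6'=58): chars_in_quartet=3 acc=0x1C47A bytes_emitted=0
After char 3 ('c'=28): chars_in_quartet=4 acc=0x711E9C -> emit 71 1E 9C, reset; bytes_emitted=3
After char 4 ('4'=56): chars_in_quartet=1 acc=0x38 bytes_emitted=3
After char 5 ('s'=44): chars_in_quartet=2 acc=0xE2C bytes_emitted=3
After char 6 ('Y'=24): chars_in_quartet=3 acc=0x38B18 bytes_emitted=3
After char 7 ('T'=19): chars_in_quartet=4 acc=0xE2C613 -> emit E2 C6 13, reset; bytes_emitted=6
After char 8 ('V'=21): chars_in_quartet=1 acc=0x15 bytes_emitted=6
After char 9 ('x'=49): chars_in_quartet=2 acc=0x571 bytes_emitted=6
After char 10 ('w'=48): chars_in_quartet=3 acc=0x15C70 bytes_emitted=6
After char 11 ('n'=39): chars_in_quartet=4 acc=0x571C27 -> emit 57 1C 27, reset; bytes_emitted=9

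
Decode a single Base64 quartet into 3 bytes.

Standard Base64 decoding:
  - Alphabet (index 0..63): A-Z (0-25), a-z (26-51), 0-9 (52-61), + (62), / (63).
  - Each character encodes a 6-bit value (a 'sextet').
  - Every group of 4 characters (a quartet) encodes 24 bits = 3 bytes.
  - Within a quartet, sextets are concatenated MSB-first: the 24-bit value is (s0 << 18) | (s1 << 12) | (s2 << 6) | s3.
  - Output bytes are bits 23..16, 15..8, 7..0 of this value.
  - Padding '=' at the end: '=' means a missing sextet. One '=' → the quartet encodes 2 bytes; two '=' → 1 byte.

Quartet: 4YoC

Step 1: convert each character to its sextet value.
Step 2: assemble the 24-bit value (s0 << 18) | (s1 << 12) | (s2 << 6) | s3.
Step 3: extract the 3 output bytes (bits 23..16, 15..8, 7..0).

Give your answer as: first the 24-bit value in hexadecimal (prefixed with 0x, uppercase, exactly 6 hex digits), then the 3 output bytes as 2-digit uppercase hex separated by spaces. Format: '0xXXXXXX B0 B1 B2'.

Sextets: 4=56, Y=24, o=40, C=2
24-bit: (56<<18) | (24<<12) | (40<<6) | 2
      = 0xE00000 | 0x018000 | 0x000A00 | 0x000002
      = 0xE18A02
Bytes: (v>>16)&0xFF=E1, (v>>8)&0xFF=8A, v&0xFF=02

Answer: 0xE18A02 E1 8A 02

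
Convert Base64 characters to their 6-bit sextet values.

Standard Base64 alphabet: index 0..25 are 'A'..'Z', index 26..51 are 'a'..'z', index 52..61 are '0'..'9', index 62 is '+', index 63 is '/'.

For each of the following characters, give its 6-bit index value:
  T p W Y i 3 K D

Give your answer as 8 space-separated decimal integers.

'T': A..Z range, ord('T') − ord('A') = 19
'p': a..z range, 26 + ord('p') − ord('a') = 41
'W': A..Z range, ord('W') − ord('A') = 22
'Y': A..Z range, ord('Y') − ord('A') = 24
'i': a..z range, 26 + ord('i') − ord('a') = 34
'3': 0..9 range, 52 + ord('3') − ord('0') = 55
'K': A..Z range, ord('K') − ord('A') = 10
'D': A..Z range, ord('D') − ord('A') = 3

Answer: 19 41 22 24 34 55 10 3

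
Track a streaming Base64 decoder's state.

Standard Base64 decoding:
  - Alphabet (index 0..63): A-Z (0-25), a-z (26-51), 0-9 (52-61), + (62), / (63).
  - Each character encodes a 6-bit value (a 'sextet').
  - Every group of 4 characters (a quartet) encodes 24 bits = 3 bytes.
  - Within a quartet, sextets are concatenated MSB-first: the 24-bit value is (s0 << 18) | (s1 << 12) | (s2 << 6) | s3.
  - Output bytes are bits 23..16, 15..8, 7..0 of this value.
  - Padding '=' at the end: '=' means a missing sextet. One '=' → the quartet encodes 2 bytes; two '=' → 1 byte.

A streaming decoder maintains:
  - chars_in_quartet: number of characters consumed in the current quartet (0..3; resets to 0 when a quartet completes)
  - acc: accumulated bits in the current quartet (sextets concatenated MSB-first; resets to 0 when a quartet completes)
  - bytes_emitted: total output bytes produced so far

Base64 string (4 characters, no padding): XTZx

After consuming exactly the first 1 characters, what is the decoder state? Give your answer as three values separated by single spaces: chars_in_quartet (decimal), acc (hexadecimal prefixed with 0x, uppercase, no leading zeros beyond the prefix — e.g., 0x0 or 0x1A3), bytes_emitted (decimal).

Answer: 1 0x17 0

Derivation:
After char 0 ('X'=23): chars_in_quartet=1 acc=0x17 bytes_emitted=0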